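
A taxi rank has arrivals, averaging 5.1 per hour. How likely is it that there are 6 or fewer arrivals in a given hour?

0.7474

With mean μ = 5.1 per hour,
P(N ≤ 6) = Σ_{j=0}^{6} e^(−μ) μ^j/j! ≈ 0.7474.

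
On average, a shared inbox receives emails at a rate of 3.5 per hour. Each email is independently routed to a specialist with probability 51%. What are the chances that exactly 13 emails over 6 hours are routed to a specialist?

0.0874

Thinning: the emails that are routed to a specialist themselves form a Poisson process with rate 0.51 × 3.5 = 1.785 per hour.
Over the interval, μ = 1.785 × 6 = 10.71 (6 hours).
P(N = 13) = e^(−10.71) · 10.71^13/13! ≈ 0.0874.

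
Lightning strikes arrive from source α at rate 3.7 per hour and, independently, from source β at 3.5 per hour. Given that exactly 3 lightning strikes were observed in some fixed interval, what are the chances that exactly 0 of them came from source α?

Given the total, each event is independently from source α with probability p = λ_α/(λ_α+λ_β) = 3.7/7.2 ≈ 0.5139.
So K ~ Binomial(3, 3.7/7.2): P(K = 0) = C(3,0) · (3.7/7.2)^0 · (3.5/7.2)^3 ≈ 0.1149.

0.1149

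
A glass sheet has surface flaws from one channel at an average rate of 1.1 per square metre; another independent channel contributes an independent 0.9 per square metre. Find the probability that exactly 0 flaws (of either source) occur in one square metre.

Independent Poisson processes superpose: combined rate λ = 1.1 + 0.9 = 2 per square metre.
So μ = 2.
P(N = 0) = e^(−2) · 2^0/0! ≈ 0.1353.

0.1353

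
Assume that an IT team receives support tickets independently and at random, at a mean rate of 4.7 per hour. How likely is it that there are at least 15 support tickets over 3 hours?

Over the interval, μ = 4.7 × 3 = 14.1 (3 hours).
P(N ≥ 15) = 1 − P(N ≤ 14) = 1 − Σ_{j=0}^{14} e^(−μ) μ^j/j! ≈ 0.4402.

0.4402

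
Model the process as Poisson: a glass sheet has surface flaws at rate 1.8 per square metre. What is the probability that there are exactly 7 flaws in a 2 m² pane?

Over the interval, μ = 1.8 × 2 = 3.6 (a 2 m² pane = 2 square metres).
P(N = 7) = e^(−μ) μ^7/7! = e^(−3.6) · 3.6^7/5040 ≈ 0.0425.

0.0425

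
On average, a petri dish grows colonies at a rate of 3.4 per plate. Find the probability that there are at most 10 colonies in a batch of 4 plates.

0.2037

Over the interval, μ = 3.4 × 4 = 13.6 (a batch of 4 plates = 4 plates).
P(N ≤ 10) = Σ_{j=0}^{10} e^(−μ) μ^j/j! ≈ 0.2037.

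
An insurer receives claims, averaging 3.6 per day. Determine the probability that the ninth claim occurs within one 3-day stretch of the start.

0.7498

Over the interval, μ = 3.6 × 3 = 10.8 (a 3-day stretch = 3 days).
The ninth arrival falls in the interval iff at least 9 events occur there: P(S_9 ≤ t) = P(N ≥ 9) = 1 − P(N ≤ 8) ≈ 0.7498.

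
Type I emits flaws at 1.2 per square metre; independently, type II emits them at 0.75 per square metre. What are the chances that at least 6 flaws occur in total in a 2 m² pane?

0.1994

Independent Poisson processes superpose: combined rate λ = 1.2 + 0.75 = 1.95 per square metre.
Over the interval, μ = 1.95 × 2 = 3.9 (a 2 m² pane = 2 square metres).
P(N ≥ 6) = 1 − P(N ≤ 5) ≈ 0.1994.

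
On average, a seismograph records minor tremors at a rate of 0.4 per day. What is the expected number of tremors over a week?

E[N] = λt = 0.4 × 7 = 2.8 (a week = 7 days).

2.8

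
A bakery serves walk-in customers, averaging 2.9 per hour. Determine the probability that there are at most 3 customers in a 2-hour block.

0.1700

Over the interval, μ = 2.9 × 2 = 5.8 (a 2-hour block = 2 hours).
P(N ≤ 3) = Σ_{j=0}^{3} e^(−μ) μ^j/j! ≈ 0.1700.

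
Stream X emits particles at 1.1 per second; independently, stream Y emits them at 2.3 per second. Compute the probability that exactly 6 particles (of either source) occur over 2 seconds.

Independent Poisson processes superpose: combined rate λ = 1.1 + 2.3 = 3.4 per second.
Over the interval, μ = 3.4 × 2 = 6.8 (2 seconds).
P(N = 6) = e^(−6.8) · 6.8^6/6! ≈ 0.1529.

0.1529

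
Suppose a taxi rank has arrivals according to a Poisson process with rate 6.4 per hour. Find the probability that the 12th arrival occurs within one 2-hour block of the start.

Over the interval, μ = 6.4 × 2 = 12.8 (a 2-hour block = 2 hours).
The 12th arrival falls in the interval iff at least 12 events occur there: P(S_12 ≤ t) = P(N ≥ 12) = 1 − P(N ≤ 11) ≈ 0.6262.

0.6262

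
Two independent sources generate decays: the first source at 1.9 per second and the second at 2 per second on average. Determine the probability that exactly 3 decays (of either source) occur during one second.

0.2001

Independent Poisson processes superpose: combined rate λ = 1.9 + 2 = 3.9 per second.
So μ = 3.9.
P(N = 3) = e^(−3.9) · 3.9^3/3! ≈ 0.2001.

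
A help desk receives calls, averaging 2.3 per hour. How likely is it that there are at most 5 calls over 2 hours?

0.6858

Over the interval, μ = 2.3 × 2 = 4.6 (2 hours).
P(N ≤ 5) = Σ_{j=0}^{5} e^(−μ) μ^j/j! ≈ 0.6858.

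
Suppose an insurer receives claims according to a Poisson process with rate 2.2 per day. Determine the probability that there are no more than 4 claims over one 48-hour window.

0.5512

Over the interval, μ = 2.2 × 2 = 4.4 (a 48-hour window = 2 days).
P(N ≤ 4) = Σ_{j=0}^{4} e^(−μ) μ^j/j! ≈ 0.5512.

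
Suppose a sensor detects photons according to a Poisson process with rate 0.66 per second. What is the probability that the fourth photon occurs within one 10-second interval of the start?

Over the interval, μ = 0.66 × 10 = 6.6 (a 10-second interval = 10 seconds).
The fourth arrival falls in the interval iff at least 4 events occur there: P(S_4 ≤ t) = P(N ≥ 4) = 1 − P(N ≤ 3) ≈ 0.8948.

0.8948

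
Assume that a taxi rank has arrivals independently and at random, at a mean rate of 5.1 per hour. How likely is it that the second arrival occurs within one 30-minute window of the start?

Over the interval, μ = 5.1 × 0.5 = 2.55 (a 30-minute window = 0.5 hours).
The second arrival falls in the interval iff at least 2 events occur there: P(S_2 ≤ t) = P(N ≥ 2) = 1 − P(N ≤ 1) ≈ 0.7228.

0.7228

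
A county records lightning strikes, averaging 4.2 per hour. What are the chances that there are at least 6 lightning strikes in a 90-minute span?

0.6012

Over the interval, μ = 4.2 × 1.5 = 6.3 (a 90-minute span = 1.5 hours).
P(N ≥ 6) = 1 − P(N ≤ 5) = 1 − Σ_{j=0}^{5} e^(−μ) μ^j/j! ≈ 0.6012.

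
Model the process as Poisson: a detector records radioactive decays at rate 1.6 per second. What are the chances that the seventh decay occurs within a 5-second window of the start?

Over the interval, μ = 1.6 × 5 = 8 (a 5-second window = 5 seconds).
The seventh arrival falls in the interval iff at least 7 events occur there: P(S_7 ≤ t) = P(N ≥ 7) = 1 − P(N ≤ 6) ≈ 0.6866.

0.6866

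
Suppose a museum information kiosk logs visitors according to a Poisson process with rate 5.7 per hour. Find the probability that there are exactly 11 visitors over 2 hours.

Over the interval, μ = 5.7 × 2 = 11.4 (2 hours).
P(N = 11) = e^(−μ) μ^11/11! = e^(−11.4) · 11.4^11/39916800 ≈ 0.1185.

0.1185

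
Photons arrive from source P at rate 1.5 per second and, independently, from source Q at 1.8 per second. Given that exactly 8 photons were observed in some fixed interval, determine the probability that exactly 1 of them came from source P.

Given the total, each event is independently from source P with probability p = λ_P/(λ_P+λ_Q) = 1.5/3.3 ≈ 0.4545.
So K ~ Binomial(8, 1.5/3.3): P(K = 1) = C(8,1) · (1.5/3.3)^1 · (1.8/3.3)^7 ≈ 0.0522.

0.0522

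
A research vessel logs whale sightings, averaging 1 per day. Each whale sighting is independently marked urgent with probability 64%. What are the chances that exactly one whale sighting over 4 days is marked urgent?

Thinning: the whale sightings that are marked urgent themselves form a Poisson process with rate 0.64 × 1 = 0.64 per day.
Over the interval, μ = 0.64 × 4 = 2.56 (4 days).
P(N = 1) = e^(−2.56) · 2.56^1/1! ≈ 0.1979.

0.1979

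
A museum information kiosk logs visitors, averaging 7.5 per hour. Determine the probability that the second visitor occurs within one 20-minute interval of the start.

Over the interval, μ = 7.5 × 1/3 = 2.5 (a 20-minute interval = 1/3 hours).
The second arrival falls in the interval iff at least 2 events occur there: P(S_2 ≤ t) = P(N ≥ 2) = 1 − P(N ≤ 1) ≈ 0.7127.

0.7127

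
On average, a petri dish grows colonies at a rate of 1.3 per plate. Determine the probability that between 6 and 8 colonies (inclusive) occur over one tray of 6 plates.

Over the interval, μ = 1.3 × 6 = 7.8 (a tray of 6 plates = 6 plates).
P(6 ≤ N ≤ 8) = Σ_{j=6}^{8} e^(−7.8) · 7.8^j/j! ≈ 0.4102.

0.4102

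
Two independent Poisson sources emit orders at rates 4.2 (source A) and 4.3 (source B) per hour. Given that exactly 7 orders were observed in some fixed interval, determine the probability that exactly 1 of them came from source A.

0.0580

Given the total, each event is independently from source A with probability p = λ_A/(λ_A+λ_B) = 4.2/8.5 ≈ 0.4941.
So K ~ Binomial(7, 4.2/8.5): P(K = 1) = C(7,1) · (4.2/8.5)^1 · (4.3/8.5)^6 ≈ 0.0580.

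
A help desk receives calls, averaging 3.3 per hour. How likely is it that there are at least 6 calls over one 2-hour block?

Over the interval, μ = 3.3 × 2 = 6.6 (a 2-hour block = 2 hours).
P(N ≥ 6) = 1 − P(N ≤ 5) = 1 − Σ_{j=0}^{5} e^(−μ) μ^j/j! ≈ 0.6453.

0.6453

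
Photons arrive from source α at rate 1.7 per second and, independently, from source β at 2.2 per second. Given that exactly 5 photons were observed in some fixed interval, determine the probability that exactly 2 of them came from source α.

Given the total, each event is independently from source α with probability p = λ_α/(λ_α+λ_β) = 1.7/3.9 ≈ 0.4359.
So K ~ Binomial(5, 1.7/3.9): P(K = 2) = C(5,2) · (1.7/3.9)^2 · (2.2/3.9)^3 ≈ 0.3411.

0.3411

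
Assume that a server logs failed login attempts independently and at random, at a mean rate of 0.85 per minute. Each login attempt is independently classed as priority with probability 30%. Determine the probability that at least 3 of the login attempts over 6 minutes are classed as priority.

0.1987

Thinning: the login attempts that are classed as priority themselves form a Poisson process with rate 0.3 × 0.85 = 0.255 per minute.
Over the interval, μ = 0.255 × 6 = 1.53 (6 minutes).
P(N ≥ 3) = 1 − P(N ≤ 2) ≈ 0.1987.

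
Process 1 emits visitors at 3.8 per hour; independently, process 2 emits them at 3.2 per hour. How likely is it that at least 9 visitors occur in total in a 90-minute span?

Independent Poisson processes superpose: combined rate λ = 3.8 + 3.2 = 7 per hour.
Over the interval, μ = 7 × 1.5 = 10.5 (a 90-minute span = 1.5 hours).
P(N ≥ 9) = 1 − P(N ≤ 8) ≈ 0.7206.

0.7206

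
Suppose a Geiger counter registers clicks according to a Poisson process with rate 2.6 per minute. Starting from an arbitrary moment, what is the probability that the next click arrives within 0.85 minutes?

0.8903

Inter-arrival times are exponential with rate λ = 2.6 per minute.
P(T ≤ 0.85) = 1 − e^(−λt) = 1 − e^(−2.6 × 0.85) = 1 − e^(−2.21) ≈ 0.8903.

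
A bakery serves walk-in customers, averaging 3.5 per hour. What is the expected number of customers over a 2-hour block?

7

E[N] = λt = 3.5 × 2 = 7 (a 2-hour block = 2 hours).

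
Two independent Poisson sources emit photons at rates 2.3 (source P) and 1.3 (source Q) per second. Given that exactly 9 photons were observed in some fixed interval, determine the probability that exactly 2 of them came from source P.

Given the total, each event is independently from source P with probability p = λ_P/(λ_P+λ_Q) = 2.3/3.6 ≈ 0.6389.
So K ~ Binomial(9, 2.3/3.6): P(K = 2) = C(9,2) · (2.3/3.6)^2 · (1.3/3.6)^7 ≈ 0.0118.

0.0118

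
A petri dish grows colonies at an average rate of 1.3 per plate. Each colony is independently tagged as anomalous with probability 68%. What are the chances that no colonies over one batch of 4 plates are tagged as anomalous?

Thinning: the colonies that are tagged as anomalous themselves form a Poisson process with rate 0.68 × 1.3 = 0.884 per plate.
Over the interval, μ = 0.884 × 4 = 3.536 (a batch of 4 plates = 4 plates).
P(N = 0) = e^(−3.536) · 3.536^0/0! ≈ 0.0291.

0.0291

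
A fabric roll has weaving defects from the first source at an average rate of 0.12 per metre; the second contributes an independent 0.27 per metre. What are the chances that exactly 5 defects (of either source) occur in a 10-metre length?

Independent Poisson processes superpose: combined rate λ = 0.12 + 0.27 = 0.39 per metre.
Over the interval, μ = 0.39 × 10 = 3.9 (a 10-metre length = 10 metres).
P(N = 5) = e^(−3.9) · 3.9^5/5! ≈ 0.1522.

0.1522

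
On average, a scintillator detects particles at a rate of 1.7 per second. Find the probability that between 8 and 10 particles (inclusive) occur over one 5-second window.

0.3778

Over the interval, μ = 1.7 × 5 = 8.5 (a 5-second window = 5 seconds).
P(8 ≤ N ≤ 10) = Σ_{j=8}^{10} e^(−8.5) · 8.5^j/j! ≈ 0.3778.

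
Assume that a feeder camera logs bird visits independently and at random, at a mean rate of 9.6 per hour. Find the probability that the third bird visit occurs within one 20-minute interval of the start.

Over the interval, μ = 9.6 × 1/3 = 3.2 (a 20-minute interval = 1/3 hours).
The third arrival falls in the interval iff at least 3 events occur there: P(S_3 ≤ t) = P(N ≥ 3) = 1 − P(N ≤ 2) ≈ 0.6201.

0.6201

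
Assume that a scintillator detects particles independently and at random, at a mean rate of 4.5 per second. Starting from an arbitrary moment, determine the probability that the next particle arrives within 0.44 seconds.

0.8619

Inter-arrival times are exponential with rate λ = 4.5 per second.
P(T ≤ 0.44) = 1 − e^(−λt) = 1 − e^(−4.5 × 0.44) = 1 − e^(−1.98) ≈ 0.8619.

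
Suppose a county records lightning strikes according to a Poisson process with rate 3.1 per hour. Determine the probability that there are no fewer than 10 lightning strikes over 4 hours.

Over the interval, μ = 3.1 × 4 = 12.4 (4 hours).
P(N ≥ 10) = 1 − P(N ≤ 9) = 1 − Σ_{j=0}^{9} e^(−μ) μ^j/j! ≈ 0.7908.

0.7908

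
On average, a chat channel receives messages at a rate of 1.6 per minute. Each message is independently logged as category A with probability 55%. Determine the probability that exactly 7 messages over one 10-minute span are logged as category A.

Thinning: the messages that are logged as category A themselves form a Poisson process with rate 0.55 × 1.6 = 0.88 per minute.
Over the interval, μ = 0.88 × 10 = 8.8 (a 10-minute span = 10 minutes).
P(N = 7) = e^(−8.8) · 8.8^7/7! ≈ 0.1222.

0.1222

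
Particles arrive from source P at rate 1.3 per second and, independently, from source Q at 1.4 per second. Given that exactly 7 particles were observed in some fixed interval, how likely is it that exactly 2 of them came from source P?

0.1825

Given the total, each event is independently from source P with probability p = λ_P/(λ_P+λ_Q) = 1.3/2.7 ≈ 0.4815.
So K ~ Binomial(7, 1.3/2.7): P(K = 2) = C(7,2) · (1.3/2.7)^2 · (1.4/2.7)^5 ≈ 0.1825.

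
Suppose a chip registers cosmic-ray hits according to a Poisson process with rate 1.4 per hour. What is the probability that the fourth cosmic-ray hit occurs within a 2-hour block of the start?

0.3081

Over the interval, μ = 1.4 × 2 = 2.8 (a 2-hour block = 2 hours).
The fourth arrival falls in the interval iff at least 4 events occur there: P(S_4 ≤ t) = P(N ≥ 4) = 1 − P(N ≤ 3) ≈ 0.3081.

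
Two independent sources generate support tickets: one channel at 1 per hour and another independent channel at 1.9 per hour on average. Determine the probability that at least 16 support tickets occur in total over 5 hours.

Independent Poisson processes superpose: combined rate λ = 1 + 1.9 = 2.9 per hour.
Over the interval, μ = 2.9 × 5 = 14.5 (5 hours).
P(N ≥ 16) = 1 − P(N ≤ 15) ≈ 0.3808.

0.3808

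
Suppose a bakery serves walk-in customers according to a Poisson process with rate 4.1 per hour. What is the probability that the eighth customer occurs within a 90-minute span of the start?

Over the interval, μ = 4.1 × 1.5 = 6.15 (a 90-minute span = 1.5 hours).
The eighth arrival falls in the interval iff at least 8 events occur there: P(S_8 ≤ t) = P(N ≥ 8) = 1 − P(N ≤ 7) ≈ 0.2769.

0.2769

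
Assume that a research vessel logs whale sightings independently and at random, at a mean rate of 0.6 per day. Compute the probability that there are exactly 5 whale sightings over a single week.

Over the interval, μ = 0.6 × 7 = 4.2 (a week = 7 days).
P(N = 5) = e^(−μ) μ^5/5! = e^(−4.2) · 4.2^5/120 ≈ 0.1633.

0.1633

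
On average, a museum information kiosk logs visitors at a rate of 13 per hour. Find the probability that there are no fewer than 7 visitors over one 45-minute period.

Over the interval, μ = 13 × 0.75 = 9.75 (a 45-minute period = 0.75 hours).
P(N ≥ 7) = 1 − P(N ≤ 6) = 1 − Σ_{j=0}^{6} e^(−μ) μ^j/j! ≈ 0.8533.

0.8533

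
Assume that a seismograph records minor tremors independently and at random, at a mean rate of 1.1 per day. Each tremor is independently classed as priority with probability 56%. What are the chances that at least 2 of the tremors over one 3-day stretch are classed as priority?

Thinning: the tremors that are classed as priority themselves form a Poisson process with rate 0.56 × 1.1 = 0.616 per day.
Over the interval, μ = 0.616 × 3 = 1.848 (a 3-day stretch = 3 days).
P(N ≥ 2) = 1 − P(N ≤ 1) ≈ 0.5513.

0.5513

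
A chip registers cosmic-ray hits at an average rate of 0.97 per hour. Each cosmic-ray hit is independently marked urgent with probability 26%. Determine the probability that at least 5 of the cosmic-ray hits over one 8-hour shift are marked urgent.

0.0543

Thinning: the cosmic-ray hits that are marked urgent themselves form a Poisson process with rate 0.26 × 0.97 = 0.2522 per hour.
Over the interval, μ = 0.2522 × 8 = 2.0176 (an 8-hour shift = 8 hours).
P(N ≥ 5) = 1 − P(N ≤ 4) ≈ 0.0543.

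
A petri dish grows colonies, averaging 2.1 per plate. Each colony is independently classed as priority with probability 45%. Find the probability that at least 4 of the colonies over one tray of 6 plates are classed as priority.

0.8168

Thinning: the colonies that are classed as priority themselves form a Poisson process with rate 0.45 × 2.1 = 0.945 per plate.
Over the interval, μ = 0.945 × 6 = 5.67 (a tray of 6 plates = 6 plates).
P(N ≥ 4) = 1 − P(N ≤ 3) ≈ 0.8168.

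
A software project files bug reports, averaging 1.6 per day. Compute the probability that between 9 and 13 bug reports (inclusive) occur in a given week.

Over the interval, μ = 1.6 × 7 = 11.2 (a week = 7 days).
P(9 ≤ N ≤ 13) = Σ_{j=9}^{13} e^(−11.2) · 11.2^j/j! ≈ 0.5477.

0.5477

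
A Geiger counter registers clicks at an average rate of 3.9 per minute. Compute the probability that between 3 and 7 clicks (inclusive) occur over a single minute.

0.7015

With mean μ = 3.9 per minute,
P(3 ≤ N ≤ 7) = Σ_{j=3}^{7} e^(−3.9) · 3.9^j/j! ≈ 0.7015.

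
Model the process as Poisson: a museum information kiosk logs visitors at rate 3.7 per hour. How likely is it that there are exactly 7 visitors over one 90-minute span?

0.1251

Over the interval, μ = 3.7 × 1.5 = 5.55 (a 90-minute span = 1.5 hours).
P(N = 7) = e^(−μ) μ^7/7! = e^(−5.55) · 5.55^7/5040 ≈ 0.1251.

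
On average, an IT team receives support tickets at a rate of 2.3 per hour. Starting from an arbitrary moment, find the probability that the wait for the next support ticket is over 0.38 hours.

The wait for the next event is exponential with rate λ = 2.3 per hour.
P(T > 0.38) = e^(−λt) = e^(−2.3 × 0.38) = e^(−0.874) ≈ 0.4173.

0.4173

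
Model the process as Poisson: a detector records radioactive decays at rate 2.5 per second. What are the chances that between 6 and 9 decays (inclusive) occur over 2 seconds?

0.3522

Over the interval, μ = 2.5 × 2 = 5 (2 seconds).
P(6 ≤ N ≤ 9) = Σ_{j=6}^{9} e^(−5) · 5^j/j! ≈ 0.3522.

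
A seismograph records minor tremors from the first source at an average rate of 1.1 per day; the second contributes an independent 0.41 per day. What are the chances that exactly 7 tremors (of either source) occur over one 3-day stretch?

Independent Poisson processes superpose: combined rate λ = 1.1 + 0.41 = 1.51 per day.
Over the interval, μ = 1.51 × 3 = 4.53 (a 3-day stretch = 3 days).
P(N = 7) = e^(−4.53) · 4.53^7/7! ≈ 0.0837.

0.0837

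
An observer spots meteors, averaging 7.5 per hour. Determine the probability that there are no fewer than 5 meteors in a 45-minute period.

Over the interval, μ = 7.5 × 0.75 = 5.625 (a 45-minute period = 0.75 hours).
P(N ≥ 5) = 1 − P(N ≤ 4) = 1 − Σ_{j=0}^{4} e^(−μ) μ^j/j! ≈ 0.6616.

0.6616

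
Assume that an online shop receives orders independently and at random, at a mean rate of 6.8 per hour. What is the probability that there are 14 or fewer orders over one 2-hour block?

0.6128

Over the interval, μ = 6.8 × 2 = 13.6 (a 2-hour block = 2 hours).
P(N ≤ 14) = Σ_{j=0}^{14} e^(−μ) μ^j/j! ≈ 0.6128.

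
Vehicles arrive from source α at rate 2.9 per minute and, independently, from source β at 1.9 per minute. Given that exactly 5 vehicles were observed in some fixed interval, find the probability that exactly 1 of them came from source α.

Given the total, each event is independently from source α with probability p = λ_α/(λ_α+λ_β) = 2.9/4.8 ≈ 0.6042.
So K ~ Binomial(5, 2.9/4.8): P(K = 1) = C(5,1) · (2.9/4.8)^1 · (1.9/4.8)^4 ≈ 0.0742.

0.0742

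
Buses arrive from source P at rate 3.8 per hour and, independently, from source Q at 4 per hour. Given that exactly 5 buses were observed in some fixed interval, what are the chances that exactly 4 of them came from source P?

0.1444

Given the total, each event is independently from source P with probability p = λ_P/(λ_P+λ_Q) = 3.8/7.8 ≈ 0.4872.
So K ~ Binomial(5, 3.8/7.8): P(K = 4) = C(5,4) · (3.8/7.8)^4 · (4/7.8)^1 ≈ 0.1444.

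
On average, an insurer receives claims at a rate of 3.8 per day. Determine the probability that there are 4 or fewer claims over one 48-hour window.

Over the interval, μ = 3.8 × 2 = 7.6 (a 48-hour window = 2 days).
P(N ≤ 4) = Σ_{j=0}^{4} e^(−μ) μ^j/j! ≈ 0.1249.

0.1249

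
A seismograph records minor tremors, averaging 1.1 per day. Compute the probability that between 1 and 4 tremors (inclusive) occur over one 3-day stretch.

0.7257

Over the interval, μ = 1.1 × 3 = 3.3 (a 3-day stretch = 3 days).
P(1 ≤ N ≤ 4) = Σ_{j=1}^{4} e^(−3.3) · 3.3^j/j! ≈ 0.7257.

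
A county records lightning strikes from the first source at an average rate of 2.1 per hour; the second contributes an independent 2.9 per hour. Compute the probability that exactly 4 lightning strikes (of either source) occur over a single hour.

0.1755

Independent Poisson processes superpose: combined rate λ = 2.1 + 2.9 = 5 per hour.
So μ = 5.
P(N = 4) = e^(−5) · 5^4/4! ≈ 0.1755.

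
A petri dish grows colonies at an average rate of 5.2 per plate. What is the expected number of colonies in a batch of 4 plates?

20.8

E[N] = λt = 5.2 × 4 = 20.8 (a batch of 4 plates = 4 plates).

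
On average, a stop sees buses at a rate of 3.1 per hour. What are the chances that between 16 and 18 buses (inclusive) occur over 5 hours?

Over the interval, μ = 3.1 × 5 = 15.5 (5 hours).
P(16 ≤ N ≤ 18) = Σ_{j=16}^{18} e^(−15.5) · 15.5^j/j! ≈ 0.2655.

0.2655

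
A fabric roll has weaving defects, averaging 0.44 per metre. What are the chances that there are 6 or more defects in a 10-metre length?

0.2801

Over the interval, μ = 0.44 × 10 = 4.4 (a 10-metre length = 10 metres).
P(N ≥ 6) = 1 − P(N ≤ 5) = 1 − Σ_{j=0}^{5} e^(−μ) μ^j/j! ≈ 0.2801.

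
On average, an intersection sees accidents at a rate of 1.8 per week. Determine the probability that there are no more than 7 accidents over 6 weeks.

0.1566

Over the interval, μ = 1.8 × 6 = 10.8 (6 weeks).
P(N ≤ 7) = Σ_{j=0}^{7} e^(−μ) μ^j/j! ≈ 0.1566.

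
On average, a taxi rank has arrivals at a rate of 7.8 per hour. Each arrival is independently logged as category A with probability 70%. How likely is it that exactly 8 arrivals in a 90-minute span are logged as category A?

0.1393

Thinning: the arrivals that are logged as category A themselves form a Poisson process with rate 0.7 × 7.8 = 5.46 per hour.
Over the interval, μ = 5.46 × 1.5 = 8.19 (a 90-minute span = 1.5 hours).
P(N = 8) = e^(−8.19) · 8.19^8/8! ≈ 0.1393.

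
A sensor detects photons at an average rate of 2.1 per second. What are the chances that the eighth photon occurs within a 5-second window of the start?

0.8215

Over the interval, μ = 2.1 × 5 = 10.5 (a 5-second window = 5 seconds).
The eighth arrival falls in the interval iff at least 8 events occur there: P(S_8 ≤ t) = P(N ≥ 8) = 1 − P(N ≤ 7) ≈ 0.8215.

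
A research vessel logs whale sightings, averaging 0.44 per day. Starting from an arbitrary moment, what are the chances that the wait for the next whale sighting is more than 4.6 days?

The wait for the next event is exponential with rate λ = 0.44 per day.
P(T > 4.6) = e^(−λt) = e^(−0.44 × 4.6) = e^(−2.024) ≈ 0.1321.

0.1321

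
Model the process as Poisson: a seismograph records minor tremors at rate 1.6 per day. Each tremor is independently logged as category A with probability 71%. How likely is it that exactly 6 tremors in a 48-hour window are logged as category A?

0.0197

Thinning: the tremors that are logged as category A themselves form a Poisson process with rate 0.71 × 1.6 = 1.136 per day.
Over the interval, μ = 1.136 × 2 = 2.272 (a 48-hour window = 2 days).
P(N = 6) = e^(−2.272) · 2.272^6/6! ≈ 0.0197.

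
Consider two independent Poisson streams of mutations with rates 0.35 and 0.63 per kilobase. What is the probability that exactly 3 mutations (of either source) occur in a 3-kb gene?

0.2239

Independent Poisson processes superpose: combined rate λ = 0.35 + 0.63 = 0.98 per kilobase.
Over the interval, μ = 0.98 × 3 = 2.94 (a 3-kb gene = 3 kilobases).
P(N = 3) = e^(−2.94) · 2.94^3/3! ≈ 0.2239.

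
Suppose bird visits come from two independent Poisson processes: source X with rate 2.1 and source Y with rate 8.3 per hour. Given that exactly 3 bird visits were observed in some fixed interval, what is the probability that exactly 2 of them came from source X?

0.0976

Given the total, each event is independently from source X with probability p = λ_X/(λ_X+λ_Y) = 2.1/10.4 ≈ 0.2019.
So K ~ Binomial(3, 2.1/10.4): P(K = 2) = C(3,2) · (2.1/10.4)^2 · (8.3/10.4)^1 ≈ 0.0976.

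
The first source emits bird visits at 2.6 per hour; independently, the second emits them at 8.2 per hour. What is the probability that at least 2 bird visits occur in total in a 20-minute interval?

Independent Poisson processes superpose: combined rate λ = 2.6 + 8.2 = 10.8 per hour.
Over the interval, μ = 10.8 × 1/3 = 3.6 (a 20-minute interval = 1/3 hours).
P(N ≥ 2) = 1 − P(N ≤ 1) ≈ 0.8743.

0.8743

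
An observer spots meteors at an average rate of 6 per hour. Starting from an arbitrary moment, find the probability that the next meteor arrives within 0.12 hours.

0.5132

Inter-arrival times are exponential with rate λ = 6 per hour.
P(T ≤ 0.12) = 1 − e^(−λt) = 1 − e^(−6 × 0.12) = 1 − e^(−0.72) ≈ 0.5132.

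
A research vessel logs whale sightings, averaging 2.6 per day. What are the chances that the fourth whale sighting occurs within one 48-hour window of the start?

0.7619

Over the interval, μ = 2.6 × 2 = 5.2 (a 48-hour window = 2 days).
The fourth arrival falls in the interval iff at least 4 events occur there: P(S_4 ≤ t) = P(N ≥ 4) = 1 − P(N ≤ 3) ≈ 0.7619.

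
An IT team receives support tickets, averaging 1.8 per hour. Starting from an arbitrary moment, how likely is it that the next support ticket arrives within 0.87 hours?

Inter-arrival times are exponential with rate λ = 1.8 per hour.
P(T ≤ 0.87) = 1 − e^(−λt) = 1 − e^(−1.8 × 0.87) = 1 − e^(−1.566) ≈ 0.7911.

0.7911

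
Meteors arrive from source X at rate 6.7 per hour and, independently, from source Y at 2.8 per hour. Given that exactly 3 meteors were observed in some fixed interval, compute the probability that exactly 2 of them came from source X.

0.4398

Given the total, each event is independently from source X with probability p = λ_X/(λ_X+λ_Y) = 6.7/9.5 ≈ 0.7053.
So K ~ Binomial(3, 6.7/9.5): P(K = 2) = C(3,2) · (6.7/9.5)^2 · (2.8/9.5)^1 ≈ 0.4398.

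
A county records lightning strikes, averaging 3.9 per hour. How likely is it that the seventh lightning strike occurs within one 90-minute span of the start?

0.3696

Over the interval, μ = 3.9 × 1.5 = 5.85 (a 90-minute span = 1.5 hours).
The seventh arrival falls in the interval iff at least 7 events occur there: P(S_7 ≤ t) = P(N ≥ 7) = 1 − P(N ≤ 6) ≈ 0.3696.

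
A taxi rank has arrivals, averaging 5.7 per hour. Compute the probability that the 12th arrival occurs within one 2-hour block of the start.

Over the interval, μ = 5.7 × 2 = 11.4 (a 2-hour block = 2 hours).
The 12th arrival falls in the interval iff at least 12 events occur there: P(S_12 ≤ t) = P(N ≥ 12) = 1 − P(N ≤ 11) ≈ 0.4684.

0.4684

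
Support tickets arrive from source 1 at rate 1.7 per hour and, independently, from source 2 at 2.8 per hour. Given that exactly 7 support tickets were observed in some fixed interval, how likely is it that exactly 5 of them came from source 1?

Given the total, each event is independently from source 1 with probability p = λ_1/(λ_1+λ_2) = 1.7/4.5 ≈ 0.3778.
So K ~ Binomial(7, 1.7/4.5): P(K = 5) = C(7,5) · (1.7/4.5)^5 · (2.8/4.5)^2 ≈ 0.0626.

0.0626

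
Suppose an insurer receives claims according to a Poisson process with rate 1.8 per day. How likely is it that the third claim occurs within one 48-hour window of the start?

Over the interval, μ = 1.8 × 2 = 3.6 (a 48-hour window = 2 days).
The third arrival falls in the interval iff at least 3 events occur there: P(S_3 ≤ t) = P(N ≥ 3) = 1 − P(N ≤ 2) ≈ 0.6973.

0.6973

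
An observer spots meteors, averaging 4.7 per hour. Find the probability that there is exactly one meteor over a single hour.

0.0427

With mean μ = 4.7 per hour,
P(N = 1) = e^(−μ) μ^1/1! = e^(−4.7) · 4.7^1/1 ≈ 0.0427.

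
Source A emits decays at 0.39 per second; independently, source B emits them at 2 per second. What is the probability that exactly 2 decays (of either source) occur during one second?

0.2617

Independent Poisson processes superpose: combined rate λ = 0.39 + 2 = 2.39 per second.
So μ = 2.39.
P(N = 2) = e^(−2.39) · 2.39^2/2! ≈ 0.2617.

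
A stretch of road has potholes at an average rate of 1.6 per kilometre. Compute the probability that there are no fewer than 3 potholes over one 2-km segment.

Over the interval, μ = 1.6 × 2 = 3.2 (a 2-km segment = 2 kilometres).
P(N ≥ 3) = 1 − P(N ≤ 2) = 1 − Σ_{j=0}^{2} e^(−μ) μ^j/j! ≈ 0.6201.

0.6201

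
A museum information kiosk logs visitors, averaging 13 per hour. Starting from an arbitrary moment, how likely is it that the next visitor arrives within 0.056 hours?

Inter-arrival times are exponential with rate λ = 13 per hour.
P(T ≤ 0.056) = 1 − e^(−λt) = 1 − e^(−13 × 0.056) = 1 − e^(−0.728) ≈ 0.5171.

0.5171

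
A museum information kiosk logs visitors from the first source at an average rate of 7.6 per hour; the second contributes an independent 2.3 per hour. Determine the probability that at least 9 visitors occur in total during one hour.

0.6558

Independent Poisson processes superpose: combined rate λ = 7.6 + 2.3 = 9.9 per hour.
So μ = 9.9.
P(N ≥ 9) = 1 − P(N ≤ 8) ≈ 0.6558.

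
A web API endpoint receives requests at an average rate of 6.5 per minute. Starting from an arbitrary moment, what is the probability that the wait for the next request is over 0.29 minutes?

0.1518

The wait for the next event is exponential with rate λ = 6.5 per minute.
P(T > 0.29) = e^(−λt) = e^(−6.5 × 0.29) = e^(−1.885) ≈ 0.1518.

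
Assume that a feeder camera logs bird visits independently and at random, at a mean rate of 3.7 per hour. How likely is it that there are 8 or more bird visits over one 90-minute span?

0.1967

Over the interval, μ = 3.7 × 1.5 = 5.55 (a 90-minute span = 1.5 hours).
P(N ≥ 8) = 1 − P(N ≤ 7) = 1 − Σ_{j=0}^{7} e^(−μ) μ^j/j! ≈ 0.1967.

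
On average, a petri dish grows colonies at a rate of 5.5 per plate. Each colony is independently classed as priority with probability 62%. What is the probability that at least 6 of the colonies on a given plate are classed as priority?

Thinning: the colonies that are classed as priority themselves form a Poisson process with rate 0.62 × 5.5 = 3.41 per plate.
So μ = 3.41.
P(N ≥ 6) = 1 − P(N ≤ 5) ≈ 0.1307.

0.1307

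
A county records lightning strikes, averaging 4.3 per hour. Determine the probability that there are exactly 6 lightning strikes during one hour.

With mean μ = 4.3 per hour,
P(N = 6) = e^(−μ) μ^6/6! = e^(−4.3) · 4.3^6/720 ≈ 0.1191.

0.1191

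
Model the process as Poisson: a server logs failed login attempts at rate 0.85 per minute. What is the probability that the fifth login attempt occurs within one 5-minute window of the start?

Over the interval, μ = 0.85 × 5 = 4.25 (a 5-minute window = 5 minutes).
The fifth arrival falls in the interval iff at least 5 events occur there: P(S_5 ≤ t) = P(N ≥ 5) = 1 − P(N ≤ 4) ≈ 0.4199.

0.4199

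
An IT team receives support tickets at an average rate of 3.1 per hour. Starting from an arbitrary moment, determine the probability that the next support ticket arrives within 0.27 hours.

0.5670

Inter-arrival times are exponential with rate λ = 3.1 per hour.
P(T ≤ 0.27) = 1 − e^(−λt) = 1 − e^(−3.1 × 0.27) = 1 − e^(−0.837) ≈ 0.5670.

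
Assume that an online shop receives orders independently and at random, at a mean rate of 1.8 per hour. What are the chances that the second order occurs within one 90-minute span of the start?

0.7513

Over the interval, μ = 1.8 × 1.5 = 2.7 (a 90-minute span = 1.5 hours).
The second arrival falls in the interval iff at least 2 events occur there: P(S_2 ≤ t) = P(N ≥ 2) = 1 − P(N ≤ 1) ≈ 0.7513.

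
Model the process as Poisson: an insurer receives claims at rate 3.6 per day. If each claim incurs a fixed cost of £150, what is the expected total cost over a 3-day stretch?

E[N] = 3.6 × 3 = 10.8 (a 3-day stretch = 3 days); E[cost] = 10.8 × £150 = £1620.

£1620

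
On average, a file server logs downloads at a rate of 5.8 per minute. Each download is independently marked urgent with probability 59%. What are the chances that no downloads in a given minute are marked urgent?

Thinning: the downloads that are marked urgent themselves form a Poisson process with rate 0.59 × 5.8 = 3.422 per minute.
So μ = 3.422.
P(N = 0) = e^(−3.422) · 3.422^0/0! ≈ 0.0326.

0.0326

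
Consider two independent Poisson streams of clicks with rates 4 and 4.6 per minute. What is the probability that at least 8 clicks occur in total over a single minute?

0.6272

Independent Poisson processes superpose: combined rate λ = 4 + 4.6 = 8.6 per minute.
So μ = 8.6.
P(N ≥ 8) = 1 − P(N ≤ 7) ≈ 0.6272.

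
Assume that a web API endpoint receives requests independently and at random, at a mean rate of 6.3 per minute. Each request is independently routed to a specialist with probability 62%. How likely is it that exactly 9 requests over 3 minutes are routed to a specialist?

0.0935

Thinning: the requests that are routed to a specialist themselves form a Poisson process with rate 0.62 × 6.3 = 3.906 per minute.
Over the interval, μ = 3.906 × 3 = 11.718 (3 minutes).
P(N = 9) = e^(−11.718) · 11.718^9/9! ≈ 0.0935.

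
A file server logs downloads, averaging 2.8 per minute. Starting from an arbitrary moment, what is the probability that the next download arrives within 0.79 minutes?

0.8905

Inter-arrival times are exponential with rate λ = 2.8 per minute.
P(T ≤ 0.79) = 1 − e^(−λt) = 1 − e^(−2.8 × 0.79) = 1 − e^(−2.212) ≈ 0.8905.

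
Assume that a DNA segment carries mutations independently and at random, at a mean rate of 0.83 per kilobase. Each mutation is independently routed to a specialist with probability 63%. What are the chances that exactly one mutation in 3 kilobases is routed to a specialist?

0.3268

Thinning: the mutations that are routed to a specialist themselves form a Poisson process with rate 0.63 × 0.83 = 0.5229 per kilobase.
Over the interval, μ = 0.5229 × 3 = 1.5687 (3 kilobases).
P(N = 1) = e^(−1.5687) · 1.5687^1/1! ≈ 0.3268.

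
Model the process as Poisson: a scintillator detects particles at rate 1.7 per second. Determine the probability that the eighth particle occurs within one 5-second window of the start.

0.6144

Over the interval, μ = 1.7 × 5 = 8.5 (a 5-second window = 5 seconds).
The eighth arrival falls in the interval iff at least 8 events occur there: P(S_8 ≤ t) = P(N ≥ 8) = 1 − P(N ≤ 7) ≈ 0.6144.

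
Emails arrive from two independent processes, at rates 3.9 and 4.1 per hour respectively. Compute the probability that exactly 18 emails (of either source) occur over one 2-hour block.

Independent Poisson processes superpose: combined rate λ = 3.9 + 4.1 = 8 per hour.
Over the interval, μ = 8 × 2 = 16 (a 2-hour block = 2 hours).
P(N = 18) = e^(−16) · 16^18/18! ≈ 0.0830.

0.0830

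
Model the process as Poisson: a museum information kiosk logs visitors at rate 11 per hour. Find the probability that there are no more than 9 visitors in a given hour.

With mean μ = 11 per hour,
P(N ≤ 9) = Σ_{j=0}^{9} e^(−μ) μ^j/j! ≈ 0.3405.

0.3405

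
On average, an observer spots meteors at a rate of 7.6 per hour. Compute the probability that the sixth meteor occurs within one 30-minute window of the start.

Over the interval, μ = 7.6 × 0.5 = 3.8 (a 30-minute window = 0.5 hours).
The sixth arrival falls in the interval iff at least 6 events occur there: P(S_6 ≤ t) = P(N ≥ 6) = 1 − P(N ≤ 5) ≈ 0.1844.

0.1844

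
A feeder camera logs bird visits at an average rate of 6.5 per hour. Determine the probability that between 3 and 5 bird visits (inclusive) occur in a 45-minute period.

Over the interval, μ = 6.5 × 0.75 = 4.875 (a 45-minute period = 0.75 hours).
P(3 ≤ N ≤ 5) = Σ_{j=3}^{5} e^(−4.875) · 4.875^j/j! ≈ 0.5023.

0.5023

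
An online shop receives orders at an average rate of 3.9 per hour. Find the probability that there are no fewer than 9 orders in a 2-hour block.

0.3796

Over the interval, μ = 3.9 × 2 = 7.8 (a 2-hour block = 2 hours).
P(N ≥ 9) = 1 − P(N ≤ 8) = 1 − Σ_{j=0}^{8} e^(−μ) μ^j/j! ≈ 0.3796.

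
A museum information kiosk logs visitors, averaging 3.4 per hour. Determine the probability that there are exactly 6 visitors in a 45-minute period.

0.0298

Over the interval, μ = 3.4 × 0.75 = 2.55 (a 45-minute period = 0.75 hours).
P(N = 6) = e^(−μ) μ^6/6! = e^(−2.55) · 2.55^6/720 ≈ 0.0298.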